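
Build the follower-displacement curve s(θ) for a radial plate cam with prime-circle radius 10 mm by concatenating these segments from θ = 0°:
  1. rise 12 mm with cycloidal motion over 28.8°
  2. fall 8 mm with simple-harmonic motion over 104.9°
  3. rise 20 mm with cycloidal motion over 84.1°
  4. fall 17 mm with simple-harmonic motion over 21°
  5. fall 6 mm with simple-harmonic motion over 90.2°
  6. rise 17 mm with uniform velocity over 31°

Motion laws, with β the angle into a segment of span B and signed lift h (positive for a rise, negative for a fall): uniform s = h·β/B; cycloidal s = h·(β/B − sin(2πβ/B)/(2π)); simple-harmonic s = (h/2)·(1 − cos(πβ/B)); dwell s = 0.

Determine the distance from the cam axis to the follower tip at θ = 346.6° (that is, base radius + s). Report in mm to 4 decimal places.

seg 1 [0°–28.8°] cycloidal, h=12: full span → s += 12 → s = 12.0000
seg 2 [28.8°–133.7°] simple-harmonic, h=-8: full span → s += -8 → s = 4.0000
seg 3 [133.7°–217.8°] cycloidal, h=20: full span → s += 20 → s = 24.0000
seg 4 [217.8°–238.8°] simple-harmonic, h=-17: full span → s += -17 → s = 7.0000
seg 5 [238.8°–329°] simple-harmonic, h=-6: full span → s += -6 → s = 1.0000
seg 6 [329°–360°] uniform, h=17: θ=346.6° here. β=17.6, B=31. 17·17.6/31 = 9.6516 → s = 10.6516
radial distance = base radius + s = 10 + 10.6516 = 20.6516

20.6516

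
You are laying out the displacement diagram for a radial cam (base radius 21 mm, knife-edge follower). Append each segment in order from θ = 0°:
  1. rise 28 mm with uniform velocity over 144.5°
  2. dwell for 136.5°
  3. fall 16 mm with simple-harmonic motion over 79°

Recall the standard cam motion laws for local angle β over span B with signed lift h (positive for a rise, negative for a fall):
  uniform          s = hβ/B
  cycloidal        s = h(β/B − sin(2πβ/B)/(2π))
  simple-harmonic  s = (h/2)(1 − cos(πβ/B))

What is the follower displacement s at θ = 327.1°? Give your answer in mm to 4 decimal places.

seg 1 [0°–144.5°] uniform, h=28: full span → s += 28 → s = 28.0000
seg 2 [144.5°–281°] dwell: s stays 28.0000
seg 3 [281°–360°] simple-harmonic, h=-16: θ=327.1° here. β=46.1, B=79. -16/2·(1 − cos(π·0.5835)) = -10.0757 → s = 17.9243

17.9243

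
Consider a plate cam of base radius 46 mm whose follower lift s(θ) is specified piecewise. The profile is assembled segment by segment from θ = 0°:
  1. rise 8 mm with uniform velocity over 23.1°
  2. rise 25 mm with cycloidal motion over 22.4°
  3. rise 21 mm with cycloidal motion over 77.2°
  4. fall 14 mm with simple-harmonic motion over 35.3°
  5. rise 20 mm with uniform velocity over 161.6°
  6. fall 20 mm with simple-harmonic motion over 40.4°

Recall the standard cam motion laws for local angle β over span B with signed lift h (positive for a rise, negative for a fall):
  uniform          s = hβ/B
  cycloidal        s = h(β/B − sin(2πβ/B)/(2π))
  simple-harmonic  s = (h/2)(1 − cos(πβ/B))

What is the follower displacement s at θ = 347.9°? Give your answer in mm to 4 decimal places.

seg 1 [0°–23.1°] uniform, h=8: full span → s += 8 → s = 8.0000
seg 2 [23.1°–45.5°] cycloidal, h=25: full span → s += 25 → s = 33.0000
seg 3 [45.5°–122.7°] cycloidal, h=21: full span → s += 21 → s = 54.0000
seg 4 [122.7°–158°] simple-harmonic, h=-14: full span → s += -14 → s = 40.0000
seg 5 [158°–319.6°] uniform, h=20: full span → s += 20 → s = 60.0000
seg 6 [319.6°–360°] simple-harmonic, h=-20: θ=347.9° here. β=28.3, B=40.4. -20/2·(1 − cos(π·0.7005)) = -15.8904 → s = 44.1096

44.1096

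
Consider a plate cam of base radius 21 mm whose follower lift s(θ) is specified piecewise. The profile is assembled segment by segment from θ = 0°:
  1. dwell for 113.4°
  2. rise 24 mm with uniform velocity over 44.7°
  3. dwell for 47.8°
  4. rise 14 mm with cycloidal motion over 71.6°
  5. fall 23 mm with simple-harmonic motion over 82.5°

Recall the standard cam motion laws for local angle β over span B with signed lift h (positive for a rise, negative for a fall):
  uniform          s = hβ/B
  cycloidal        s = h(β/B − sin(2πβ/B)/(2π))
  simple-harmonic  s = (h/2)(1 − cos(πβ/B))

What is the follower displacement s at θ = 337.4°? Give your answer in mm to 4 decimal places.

seg 1 [0°–113.4°] dwell: s stays 0.0000
seg 2 [113.4°–158.1°] uniform, h=24: full span → s += 24 → s = 24.0000
seg 3 [158.1°–205.9°] dwell: s stays 24.0000
seg 4 [205.9°–277.5°] cycloidal, h=14: full span → s += 14 → s = 38.0000
seg 5 [277.5°–360°] simple-harmonic, h=-23: θ=337.4° here. β=59.9, B=82.5. -23/2·(1 − cos(π·0.7261)) = -18.9977 → s = 19.0023

19.0023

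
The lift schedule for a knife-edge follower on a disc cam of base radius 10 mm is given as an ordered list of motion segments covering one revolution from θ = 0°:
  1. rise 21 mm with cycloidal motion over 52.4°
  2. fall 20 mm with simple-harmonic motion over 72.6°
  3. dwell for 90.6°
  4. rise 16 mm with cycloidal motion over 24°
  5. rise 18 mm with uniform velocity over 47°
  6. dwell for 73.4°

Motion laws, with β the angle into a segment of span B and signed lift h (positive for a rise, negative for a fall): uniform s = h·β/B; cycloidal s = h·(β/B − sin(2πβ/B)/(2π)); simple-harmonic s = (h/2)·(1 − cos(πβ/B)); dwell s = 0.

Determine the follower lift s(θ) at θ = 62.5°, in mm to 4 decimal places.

seg 1 [0°–52.4°] cycloidal, h=21: full span → s += 21 → s = 21.0000
seg 2 [52.4°–125°] simple-harmonic, h=-20: θ=62.5° here. β=10.1, B=72.6. -20/2·(1 − cos(π·0.1391)) = -0.9400 → s = 20.0600

20.0600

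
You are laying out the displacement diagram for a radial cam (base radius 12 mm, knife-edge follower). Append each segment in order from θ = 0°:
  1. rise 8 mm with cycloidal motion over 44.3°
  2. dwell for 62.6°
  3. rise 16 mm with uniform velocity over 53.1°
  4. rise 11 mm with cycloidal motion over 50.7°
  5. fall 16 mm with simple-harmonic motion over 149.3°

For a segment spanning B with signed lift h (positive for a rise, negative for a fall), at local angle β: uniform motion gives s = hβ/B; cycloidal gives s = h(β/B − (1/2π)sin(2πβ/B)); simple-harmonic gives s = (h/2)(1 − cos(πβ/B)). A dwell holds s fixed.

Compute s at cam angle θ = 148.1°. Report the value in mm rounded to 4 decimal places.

seg 1 [0°–44.3°] cycloidal, h=8: full span → s += 8 → s = 8.0000
seg 2 [44.3°–106.9°] dwell: s stays 8.0000
seg 3 [106.9°–160°] uniform, h=16: θ=148.1° here. β=41.2, B=53.1. 16·41.2/53.1 = 12.4143 → s = 20.4143

20.4143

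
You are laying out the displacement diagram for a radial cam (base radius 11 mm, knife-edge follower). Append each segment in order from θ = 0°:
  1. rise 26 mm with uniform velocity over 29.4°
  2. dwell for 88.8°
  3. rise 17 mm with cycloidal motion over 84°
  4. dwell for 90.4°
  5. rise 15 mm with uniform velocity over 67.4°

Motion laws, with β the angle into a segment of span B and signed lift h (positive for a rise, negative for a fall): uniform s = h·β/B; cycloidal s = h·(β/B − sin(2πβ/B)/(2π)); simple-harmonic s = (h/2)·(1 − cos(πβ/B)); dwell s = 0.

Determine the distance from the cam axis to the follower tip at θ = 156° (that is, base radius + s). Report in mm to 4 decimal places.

seg 1 [0°–29.4°] uniform, h=26: full span → s += 26 → s = 26.0000
seg 2 [29.4°–118.2°] dwell: s stays 26.0000
seg 3 [118.2°–202.2°] cycloidal, h=17: θ=156° here. β=37.8, B=84. 17·(0.4500 − sin(2π·0.4500)/(2π)) = 6.8139 → s = 32.8139
radial distance = base radius + s = 11 + 32.8139 = 43.8139

43.8139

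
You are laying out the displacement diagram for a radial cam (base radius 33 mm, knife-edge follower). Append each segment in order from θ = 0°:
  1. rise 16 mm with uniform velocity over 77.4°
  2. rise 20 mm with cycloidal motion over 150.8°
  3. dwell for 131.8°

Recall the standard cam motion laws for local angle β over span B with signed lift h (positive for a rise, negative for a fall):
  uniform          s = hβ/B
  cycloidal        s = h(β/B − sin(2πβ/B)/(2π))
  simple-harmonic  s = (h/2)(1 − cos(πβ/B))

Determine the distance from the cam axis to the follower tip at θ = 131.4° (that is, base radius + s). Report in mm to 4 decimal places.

seg 1 [0°–77.4°] uniform, h=16: full span → s += 16 → s = 16.0000
seg 2 [77.4°–228.2°] cycloidal, h=20: θ=131.4° here. β=54, B=150.8. 20·(0.3581 − sin(2π·0.3581)/(2π)) = 4.6850 → s = 20.6850
radial distance = base radius + s = 33 + 20.6850 = 53.6850

53.6850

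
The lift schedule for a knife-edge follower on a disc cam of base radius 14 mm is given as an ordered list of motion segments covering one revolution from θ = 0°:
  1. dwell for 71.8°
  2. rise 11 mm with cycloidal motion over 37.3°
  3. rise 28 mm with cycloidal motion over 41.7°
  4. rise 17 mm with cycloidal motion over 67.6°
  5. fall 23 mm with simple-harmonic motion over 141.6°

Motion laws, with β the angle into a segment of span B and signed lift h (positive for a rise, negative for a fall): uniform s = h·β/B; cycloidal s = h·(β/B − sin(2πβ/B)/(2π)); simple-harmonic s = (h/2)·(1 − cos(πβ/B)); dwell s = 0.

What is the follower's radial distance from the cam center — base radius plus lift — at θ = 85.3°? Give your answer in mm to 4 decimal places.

seg 1 [0°–71.8°] dwell: s stays 0.0000
seg 2 [71.8°–109.1°] cycloidal, h=11: θ=85.3° here. β=13.5, B=37.3. 11·(0.3619 − sin(2π·0.3619)/(2π)) = 2.6459 → s = 2.6459
radial distance = base radius + s = 14 + 2.6459 = 16.6459

16.6459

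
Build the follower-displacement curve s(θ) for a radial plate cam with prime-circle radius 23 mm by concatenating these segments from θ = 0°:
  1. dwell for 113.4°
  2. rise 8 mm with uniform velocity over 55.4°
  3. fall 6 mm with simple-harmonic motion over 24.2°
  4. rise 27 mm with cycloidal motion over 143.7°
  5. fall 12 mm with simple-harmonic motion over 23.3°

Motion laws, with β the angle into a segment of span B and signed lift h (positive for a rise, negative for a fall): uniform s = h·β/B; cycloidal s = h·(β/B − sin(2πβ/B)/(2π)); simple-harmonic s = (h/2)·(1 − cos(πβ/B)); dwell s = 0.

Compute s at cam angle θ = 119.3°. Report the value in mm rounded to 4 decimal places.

seg 1 [0°–113.4°] dwell: s stays 0.0000
seg 2 [113.4°–168.8°] uniform, h=8: θ=119.3° here. β=5.9, B=55.4. 8·5.9/55.4 = 0.8520 → s = 0.8520

0.8520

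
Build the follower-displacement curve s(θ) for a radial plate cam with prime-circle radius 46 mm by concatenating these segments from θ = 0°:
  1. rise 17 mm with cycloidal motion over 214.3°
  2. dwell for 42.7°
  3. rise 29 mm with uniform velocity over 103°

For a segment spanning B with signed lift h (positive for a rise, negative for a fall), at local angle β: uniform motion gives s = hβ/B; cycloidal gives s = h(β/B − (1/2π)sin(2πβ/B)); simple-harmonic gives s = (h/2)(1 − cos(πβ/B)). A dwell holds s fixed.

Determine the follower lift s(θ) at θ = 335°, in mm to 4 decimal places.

seg 1 [0°–214.3°] cycloidal, h=17: full span → s += 17 → s = 17.0000
seg 2 [214.3°–257°] dwell: s stays 17.0000
seg 3 [257°–360°] uniform, h=29: θ=335° here. β=78, B=103. 29·78/103 = 21.9612 → s = 38.9612

38.9612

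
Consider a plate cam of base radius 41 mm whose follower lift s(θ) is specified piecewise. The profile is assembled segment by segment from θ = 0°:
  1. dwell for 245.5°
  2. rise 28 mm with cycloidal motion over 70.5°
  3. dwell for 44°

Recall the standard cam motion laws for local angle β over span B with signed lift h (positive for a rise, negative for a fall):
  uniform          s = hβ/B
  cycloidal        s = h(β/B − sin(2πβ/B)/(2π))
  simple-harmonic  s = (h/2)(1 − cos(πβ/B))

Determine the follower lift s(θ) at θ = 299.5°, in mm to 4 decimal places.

seg 1 [0°–245.5°] dwell: s stays 0.0000
seg 2 [245.5°–316°] cycloidal, h=28: θ=299.5° here. β=54, B=70.5. 28·(0.7660 − sin(2π·0.7660)/(2π)) = 25.8808 → s = 25.8808

25.8808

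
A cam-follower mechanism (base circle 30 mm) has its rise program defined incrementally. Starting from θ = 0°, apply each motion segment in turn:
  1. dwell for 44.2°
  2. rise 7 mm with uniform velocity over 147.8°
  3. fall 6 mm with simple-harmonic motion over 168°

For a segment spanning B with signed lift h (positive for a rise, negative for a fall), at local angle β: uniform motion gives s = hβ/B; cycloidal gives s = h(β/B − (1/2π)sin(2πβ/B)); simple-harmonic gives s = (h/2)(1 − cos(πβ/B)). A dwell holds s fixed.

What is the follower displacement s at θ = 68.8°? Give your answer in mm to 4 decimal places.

seg 1 [0°–44.2°] dwell: s stays 0.0000
seg 2 [44.2°–192°] uniform, h=7: θ=68.8° here. β=24.6, B=147.8. 7·24.6/147.8 = 1.1651 → s = 1.1651

1.1651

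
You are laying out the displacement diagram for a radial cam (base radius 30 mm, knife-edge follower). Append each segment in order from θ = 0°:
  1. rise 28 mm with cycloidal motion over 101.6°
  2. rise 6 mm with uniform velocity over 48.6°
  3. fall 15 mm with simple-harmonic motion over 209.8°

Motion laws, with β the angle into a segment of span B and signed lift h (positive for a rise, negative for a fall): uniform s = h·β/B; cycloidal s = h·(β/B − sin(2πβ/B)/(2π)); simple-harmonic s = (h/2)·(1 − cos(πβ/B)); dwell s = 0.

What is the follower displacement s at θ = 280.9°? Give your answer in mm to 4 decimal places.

seg 1 [0°–101.6°] cycloidal, h=28: full span → s += 28 → s = 28.0000
seg 2 [101.6°–150.2°] uniform, h=6: full span → s += 6 → s = 34.0000
seg 3 [150.2°–360°] simple-harmonic, h=-15: θ=280.9° here. β=130.7, B=209.8. -15/2·(1 − cos(π·0.6230)) = -10.3260 → s = 23.6740

23.6740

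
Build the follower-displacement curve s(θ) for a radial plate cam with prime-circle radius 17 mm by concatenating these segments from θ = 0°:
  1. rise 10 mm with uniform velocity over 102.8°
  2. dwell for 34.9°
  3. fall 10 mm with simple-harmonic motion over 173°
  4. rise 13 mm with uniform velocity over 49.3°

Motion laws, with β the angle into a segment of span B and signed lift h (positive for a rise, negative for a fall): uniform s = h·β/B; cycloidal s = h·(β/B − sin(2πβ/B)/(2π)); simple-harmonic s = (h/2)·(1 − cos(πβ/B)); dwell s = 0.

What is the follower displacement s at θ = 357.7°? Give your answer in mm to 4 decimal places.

seg 1 [0°–102.8°] uniform, h=10: full span → s += 10 → s = 10.0000
seg 2 [102.8°–137.7°] dwell: s stays 10.0000
seg 3 [137.7°–310.7°] simple-harmonic, h=-10: full span → s += -10 → s = 0.0000
seg 4 [310.7°–360°] uniform, h=13: θ=357.7° here. β=47, B=49.3. 13·47/49.3 = 12.3935 → s = 12.3935

12.3935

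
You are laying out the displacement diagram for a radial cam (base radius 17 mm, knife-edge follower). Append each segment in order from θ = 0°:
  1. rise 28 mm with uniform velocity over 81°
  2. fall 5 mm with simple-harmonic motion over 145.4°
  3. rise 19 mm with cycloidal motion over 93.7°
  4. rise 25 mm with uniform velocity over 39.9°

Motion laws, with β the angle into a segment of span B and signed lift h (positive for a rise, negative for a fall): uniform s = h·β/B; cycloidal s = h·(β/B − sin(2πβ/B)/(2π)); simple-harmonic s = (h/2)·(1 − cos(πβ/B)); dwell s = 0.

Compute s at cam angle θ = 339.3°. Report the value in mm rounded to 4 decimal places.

seg 1 [0°–81°] uniform, h=28: full span → s += 28 → s = 28.0000
seg 2 [81°–226.4°] simple-harmonic, h=-5: full span → s += -5 → s = 23.0000
seg 3 [226.4°–320.1°] cycloidal, h=19: full span → s += 19 → s = 42.0000
seg 4 [320.1°–360°] uniform, h=25: θ=339.3° here. β=19.2, B=39.9. 25·19.2/39.9 = 12.0301 → s = 54.0301

54.0301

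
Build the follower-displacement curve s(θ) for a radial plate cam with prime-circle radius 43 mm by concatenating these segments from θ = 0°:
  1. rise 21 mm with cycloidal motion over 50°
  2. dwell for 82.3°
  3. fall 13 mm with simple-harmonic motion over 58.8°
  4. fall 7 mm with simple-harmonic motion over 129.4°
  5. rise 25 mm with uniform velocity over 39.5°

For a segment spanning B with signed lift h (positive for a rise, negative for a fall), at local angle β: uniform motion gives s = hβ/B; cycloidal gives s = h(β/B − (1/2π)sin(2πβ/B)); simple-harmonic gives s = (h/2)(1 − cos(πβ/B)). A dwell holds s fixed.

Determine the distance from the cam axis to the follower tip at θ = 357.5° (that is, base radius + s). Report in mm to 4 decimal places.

seg 1 [0°–50°] cycloidal, h=21: full span → s += 21 → s = 21.0000
seg 2 [50°–132.3°] dwell: s stays 21.0000
seg 3 [132.3°–191.1°] simple-harmonic, h=-13: full span → s += -13 → s = 8.0000
seg 4 [191.1°–320.5°] simple-harmonic, h=-7: full span → s += -7 → s = 1.0000
seg 5 [320.5°–360°] uniform, h=25: θ=357.5° here. β=37, B=39.5. 25·37/39.5 = 23.4177 → s = 24.4177
radial distance = base radius + s = 43 + 24.4177 = 67.4177

67.4177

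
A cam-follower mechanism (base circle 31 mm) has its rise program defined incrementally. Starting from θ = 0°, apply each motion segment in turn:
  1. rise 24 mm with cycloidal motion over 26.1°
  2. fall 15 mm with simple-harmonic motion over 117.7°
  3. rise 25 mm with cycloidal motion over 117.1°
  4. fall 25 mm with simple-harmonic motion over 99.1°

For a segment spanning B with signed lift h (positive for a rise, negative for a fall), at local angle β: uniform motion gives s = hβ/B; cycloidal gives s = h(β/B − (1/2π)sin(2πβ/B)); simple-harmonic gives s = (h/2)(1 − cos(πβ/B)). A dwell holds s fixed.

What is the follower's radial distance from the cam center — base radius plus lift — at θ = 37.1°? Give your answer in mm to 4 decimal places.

seg 1 [0°–26.1°] cycloidal, h=24: full span → s += 24 → s = 24.0000
seg 2 [26.1°–143.8°] simple-harmonic, h=-15: θ=37.1° here. β=11, B=117.7. -15/2·(1 − cos(π·0.0935)) = -0.3210 → s = 23.6790
radial distance = base radius + s = 31 + 23.6790 = 54.6790

54.6790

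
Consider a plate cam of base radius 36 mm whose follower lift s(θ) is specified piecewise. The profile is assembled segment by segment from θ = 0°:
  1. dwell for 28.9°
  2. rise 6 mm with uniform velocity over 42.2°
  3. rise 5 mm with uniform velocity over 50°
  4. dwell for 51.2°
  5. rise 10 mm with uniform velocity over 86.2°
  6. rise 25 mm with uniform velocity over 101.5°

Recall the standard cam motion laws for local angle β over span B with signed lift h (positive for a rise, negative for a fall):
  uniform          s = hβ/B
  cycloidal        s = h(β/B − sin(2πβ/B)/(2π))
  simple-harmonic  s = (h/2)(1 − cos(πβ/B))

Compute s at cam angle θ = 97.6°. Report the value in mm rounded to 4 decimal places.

seg 1 [0°–28.9°] dwell: s stays 0.0000
seg 2 [28.9°–71.1°] uniform, h=6: full span → s += 6 → s = 6.0000
seg 3 [71.1°–121.1°] uniform, h=5: θ=97.6° here. β=26.5, B=50. 5·26.5/50 = 2.6500 → s = 8.6500

8.6500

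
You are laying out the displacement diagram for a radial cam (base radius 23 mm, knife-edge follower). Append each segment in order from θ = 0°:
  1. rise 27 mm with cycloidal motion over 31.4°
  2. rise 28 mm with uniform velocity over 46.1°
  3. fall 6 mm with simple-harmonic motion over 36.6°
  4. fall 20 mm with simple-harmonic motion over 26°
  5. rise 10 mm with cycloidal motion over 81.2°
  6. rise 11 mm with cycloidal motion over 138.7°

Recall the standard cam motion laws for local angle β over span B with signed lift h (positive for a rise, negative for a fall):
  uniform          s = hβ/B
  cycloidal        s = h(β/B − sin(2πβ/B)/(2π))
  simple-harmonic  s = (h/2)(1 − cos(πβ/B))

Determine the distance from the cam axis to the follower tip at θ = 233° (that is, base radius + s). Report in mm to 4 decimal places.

seg 1 [0°–31.4°] cycloidal, h=27: full span → s += 27 → s = 27.0000
seg 2 [31.4°–77.5°] uniform, h=28: full span → s += 28 → s = 55.0000
seg 3 [77.5°–114.1°] simple-harmonic, h=-6: full span → s += -6 → s = 49.0000
seg 4 [114.1°–140.1°] simple-harmonic, h=-20: full span → s += -20 → s = 29.0000
seg 5 [140.1°–221.3°] cycloidal, h=10: full span → s += 10 → s = 39.0000
seg 6 [221.3°–360°] cycloidal, h=11: θ=233° here. β=11.7, B=138.7. 11·(0.0844 − sin(2π·0.0844)/(2π)) = 0.0428 → s = 39.0428
radial distance = base radius + s = 23 + 39.0428 = 62.0428

62.0428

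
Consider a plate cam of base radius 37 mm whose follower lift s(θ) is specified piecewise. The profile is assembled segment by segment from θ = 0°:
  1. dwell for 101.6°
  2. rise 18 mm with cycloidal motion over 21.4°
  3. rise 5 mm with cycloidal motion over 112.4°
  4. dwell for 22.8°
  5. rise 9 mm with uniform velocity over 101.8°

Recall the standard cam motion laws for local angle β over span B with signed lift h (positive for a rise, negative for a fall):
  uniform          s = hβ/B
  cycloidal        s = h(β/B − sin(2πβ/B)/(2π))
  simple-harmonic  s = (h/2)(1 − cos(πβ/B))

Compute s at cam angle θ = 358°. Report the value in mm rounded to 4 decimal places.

seg 1 [0°–101.6°] dwell: s stays 0.0000
seg 2 [101.6°–123°] cycloidal, h=18: full span → s += 18 → s = 18.0000
seg 3 [123°–235.4°] cycloidal, h=5: full span → s += 5 → s = 23.0000
seg 4 [235.4°–258.2°] dwell: s stays 23.0000
seg 5 [258.2°–360°] uniform, h=9: θ=358° here. β=99.8, B=101.8. 9·99.8/101.8 = 8.8232 → s = 31.8232

31.8232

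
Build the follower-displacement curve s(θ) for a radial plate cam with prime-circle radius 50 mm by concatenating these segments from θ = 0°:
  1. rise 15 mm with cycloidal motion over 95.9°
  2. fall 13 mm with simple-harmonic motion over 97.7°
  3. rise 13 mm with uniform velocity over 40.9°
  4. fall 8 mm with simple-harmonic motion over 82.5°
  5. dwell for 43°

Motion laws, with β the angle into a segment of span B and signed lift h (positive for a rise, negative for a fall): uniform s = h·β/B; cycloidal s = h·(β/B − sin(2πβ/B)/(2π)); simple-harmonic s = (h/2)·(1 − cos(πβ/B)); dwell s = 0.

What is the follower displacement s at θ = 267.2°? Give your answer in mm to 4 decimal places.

seg 1 [0°–95.9°] cycloidal, h=15: full span → s += 15 → s = 15.0000
seg 2 [95.9°–193.6°] simple-harmonic, h=-13: full span → s += -13 → s = 2.0000
seg 3 [193.6°–234.5°] uniform, h=13: full span → s += 13 → s = 15.0000
seg 4 [234.5°–317°] simple-harmonic, h=-8: θ=267.2° here. β=32.7, B=82.5. -8/2·(1 − cos(π·0.3964)) = -2.7206 → s = 12.2794

12.2794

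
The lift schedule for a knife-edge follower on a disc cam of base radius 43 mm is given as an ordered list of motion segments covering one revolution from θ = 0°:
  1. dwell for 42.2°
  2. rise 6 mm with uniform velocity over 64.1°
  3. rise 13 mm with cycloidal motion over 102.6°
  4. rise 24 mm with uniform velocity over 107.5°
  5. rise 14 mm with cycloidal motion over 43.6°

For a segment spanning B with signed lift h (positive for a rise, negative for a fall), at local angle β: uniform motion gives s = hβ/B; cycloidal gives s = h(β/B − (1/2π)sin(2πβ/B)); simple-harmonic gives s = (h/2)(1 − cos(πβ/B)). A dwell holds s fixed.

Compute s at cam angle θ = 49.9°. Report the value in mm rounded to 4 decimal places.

seg 1 [0°–42.2°] dwell: s stays 0.0000
seg 2 [42.2°–106.3°] uniform, h=6: θ=49.9° here. β=7.7, B=64.1. 6·7.7/64.1 = 0.7207 → s = 0.7207

0.7207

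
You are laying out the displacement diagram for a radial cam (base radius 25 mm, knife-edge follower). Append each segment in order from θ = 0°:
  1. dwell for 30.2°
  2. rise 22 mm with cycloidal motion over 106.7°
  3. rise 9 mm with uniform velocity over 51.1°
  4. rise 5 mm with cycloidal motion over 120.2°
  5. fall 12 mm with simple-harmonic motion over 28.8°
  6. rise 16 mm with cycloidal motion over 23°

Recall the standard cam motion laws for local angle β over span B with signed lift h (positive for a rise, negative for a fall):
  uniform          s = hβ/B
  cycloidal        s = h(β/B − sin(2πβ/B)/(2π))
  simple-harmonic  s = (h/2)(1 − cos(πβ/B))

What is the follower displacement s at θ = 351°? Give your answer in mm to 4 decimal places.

seg 1 [0°–30.2°] dwell: s stays 0.0000
seg 2 [30.2°–136.9°] cycloidal, h=22: full span → s += 22 → s = 22.0000
seg 3 [136.9°–188°] uniform, h=9: full span → s += 9 → s = 31.0000
seg 4 [188°–308.2°] cycloidal, h=5: full span → s += 5 → s = 36.0000
seg 5 [308.2°–337°] simple-harmonic, h=-12: full span → s += -12 → s = 24.0000
seg 6 [337°–360°] cycloidal, h=16: θ=351° here. β=14, B=23. 16·(0.6087 − sin(2π·0.6087)/(2π)) = 11.3462 → s = 35.3462

35.3462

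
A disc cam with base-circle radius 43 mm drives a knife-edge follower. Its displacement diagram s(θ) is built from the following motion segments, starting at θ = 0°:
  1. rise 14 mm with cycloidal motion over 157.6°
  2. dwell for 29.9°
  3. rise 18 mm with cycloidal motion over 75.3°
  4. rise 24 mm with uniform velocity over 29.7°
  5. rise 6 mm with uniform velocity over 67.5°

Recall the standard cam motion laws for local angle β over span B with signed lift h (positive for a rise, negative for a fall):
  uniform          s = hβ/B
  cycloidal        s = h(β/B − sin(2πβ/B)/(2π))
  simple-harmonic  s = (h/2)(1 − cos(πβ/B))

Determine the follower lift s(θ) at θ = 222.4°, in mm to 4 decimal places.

seg 1 [0°–157.6°] cycloidal, h=14: full span → s += 14 → s = 14.0000
seg 2 [157.6°–187.5°] dwell: s stays 14.0000
seg 3 [187.5°–262.8°] cycloidal, h=18: θ=222.4° here. β=34.9, B=75.3. 18·(0.4635 − sin(2π·0.4635)/(2π)) = 7.6910 → s = 21.6910

21.6910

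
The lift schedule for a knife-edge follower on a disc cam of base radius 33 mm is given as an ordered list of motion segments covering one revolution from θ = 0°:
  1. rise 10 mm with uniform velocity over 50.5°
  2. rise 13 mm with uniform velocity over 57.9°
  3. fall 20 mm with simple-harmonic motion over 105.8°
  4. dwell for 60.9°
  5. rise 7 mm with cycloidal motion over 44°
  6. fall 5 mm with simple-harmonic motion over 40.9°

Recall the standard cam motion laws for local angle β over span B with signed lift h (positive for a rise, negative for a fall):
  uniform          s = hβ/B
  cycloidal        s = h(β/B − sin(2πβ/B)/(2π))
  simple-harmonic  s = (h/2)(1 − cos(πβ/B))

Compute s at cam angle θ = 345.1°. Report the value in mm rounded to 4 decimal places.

seg 1 [0°–50.5°] uniform, h=10: full span → s += 10 → s = 10.0000
seg 2 [50.5°–108.4°] uniform, h=13: full span → s += 13 → s = 23.0000
seg 3 [108.4°–214.2°] simple-harmonic, h=-20: full span → s += -20 → s = 3.0000
seg 4 [214.2°–275.1°] dwell: s stays 3.0000
seg 5 [275.1°–319.1°] cycloidal, h=7: full span → s += 7 → s = 10.0000
seg 6 [319.1°–360°] simple-harmonic, h=-5: θ=345.1° here. β=26, B=40.9. -5/2·(1 − cos(π·0.6357)) = -3.5338 → s = 6.4662

6.4662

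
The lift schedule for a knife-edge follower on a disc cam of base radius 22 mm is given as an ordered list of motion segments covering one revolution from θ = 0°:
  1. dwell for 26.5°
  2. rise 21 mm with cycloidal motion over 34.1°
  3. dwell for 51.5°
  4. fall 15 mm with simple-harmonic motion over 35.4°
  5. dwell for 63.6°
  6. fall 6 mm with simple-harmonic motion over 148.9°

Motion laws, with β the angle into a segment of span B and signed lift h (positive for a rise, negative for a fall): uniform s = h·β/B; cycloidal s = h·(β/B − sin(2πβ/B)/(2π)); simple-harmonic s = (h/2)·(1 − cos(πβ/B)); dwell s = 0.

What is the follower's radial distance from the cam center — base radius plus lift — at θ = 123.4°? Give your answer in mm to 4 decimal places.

seg 1 [0°–26.5°] dwell: s stays 0.0000
seg 2 [26.5°–60.6°] cycloidal, h=21: full span → s += 21 → s = 21.0000
seg 3 [60.6°–112.1°] dwell: s stays 21.0000
seg 4 [112.1°–147.5°] simple-harmonic, h=-15: θ=123.4° here. β=11.3, B=35.4. -15/2·(1 − cos(π·0.3192)) = -3.4656 → s = 17.5344
radial distance = base radius + s = 22 + 17.5344 = 39.5344

39.5344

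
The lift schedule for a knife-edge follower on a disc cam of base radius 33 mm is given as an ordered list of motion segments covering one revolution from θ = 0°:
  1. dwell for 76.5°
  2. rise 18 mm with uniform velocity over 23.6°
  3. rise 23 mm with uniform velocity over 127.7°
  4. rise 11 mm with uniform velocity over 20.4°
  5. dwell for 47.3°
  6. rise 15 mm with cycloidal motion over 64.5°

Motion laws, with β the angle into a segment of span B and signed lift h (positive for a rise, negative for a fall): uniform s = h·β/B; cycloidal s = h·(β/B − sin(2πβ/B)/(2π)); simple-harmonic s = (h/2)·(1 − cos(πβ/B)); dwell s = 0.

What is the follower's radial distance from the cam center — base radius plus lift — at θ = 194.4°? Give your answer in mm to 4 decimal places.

seg 1 [0°–76.5°] dwell: s stays 0.0000
seg 2 [76.5°–100.1°] uniform, h=18: full span → s += 18 → s = 18.0000
seg 3 [100.1°–227.8°] uniform, h=23: θ=194.4° here. β=94.3, B=127.7. 23·94.3/127.7 = 16.9843 → s = 34.9843
radial distance = base radius + s = 33 + 34.9843 = 67.9843

67.9843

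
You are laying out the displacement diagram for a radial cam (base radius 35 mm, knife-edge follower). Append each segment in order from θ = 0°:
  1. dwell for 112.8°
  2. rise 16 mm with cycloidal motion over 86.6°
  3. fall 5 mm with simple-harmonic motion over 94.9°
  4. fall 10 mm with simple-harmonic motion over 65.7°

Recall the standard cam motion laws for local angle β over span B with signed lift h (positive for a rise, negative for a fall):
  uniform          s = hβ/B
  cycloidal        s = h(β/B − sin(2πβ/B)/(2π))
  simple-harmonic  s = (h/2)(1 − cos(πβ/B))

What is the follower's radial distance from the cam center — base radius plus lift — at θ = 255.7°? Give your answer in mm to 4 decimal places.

seg 1 [0°–112.8°] dwell: s stays 0.0000
seg 2 [112.8°–199.4°] cycloidal, h=16: full span → s += 16 → s = 16.0000
seg 3 [199.4°–294.3°] simple-harmonic, h=-5: θ=255.7° here. β=56.3, B=94.9. -5/2·(1 − cos(π·0.5933)) = -3.2220 → s = 12.7780
radial distance = base radius + s = 35 + 12.7780 = 47.7780

47.7780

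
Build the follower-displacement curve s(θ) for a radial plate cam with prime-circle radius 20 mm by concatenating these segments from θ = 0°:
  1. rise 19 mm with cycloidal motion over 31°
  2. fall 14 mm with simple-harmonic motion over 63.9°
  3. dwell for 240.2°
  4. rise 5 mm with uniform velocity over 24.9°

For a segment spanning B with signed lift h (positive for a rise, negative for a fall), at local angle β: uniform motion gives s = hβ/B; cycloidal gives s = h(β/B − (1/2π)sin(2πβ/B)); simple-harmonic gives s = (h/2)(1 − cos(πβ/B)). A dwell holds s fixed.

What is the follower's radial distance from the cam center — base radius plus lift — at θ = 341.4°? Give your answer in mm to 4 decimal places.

seg 1 [0°–31°] cycloidal, h=19: full span → s += 19 → s = 19.0000
seg 2 [31°–94.9°] simple-harmonic, h=-14: full span → s += -14 → s = 5.0000
seg 3 [94.9°–335.1°] dwell: s stays 5.0000
seg 4 [335.1°–360°] uniform, h=5: θ=341.4° here. β=6.3, B=24.9. 5·6.3/24.9 = 1.2651 → s = 6.2651
radial distance = base radius + s = 20 + 6.2651 = 26.2651

26.2651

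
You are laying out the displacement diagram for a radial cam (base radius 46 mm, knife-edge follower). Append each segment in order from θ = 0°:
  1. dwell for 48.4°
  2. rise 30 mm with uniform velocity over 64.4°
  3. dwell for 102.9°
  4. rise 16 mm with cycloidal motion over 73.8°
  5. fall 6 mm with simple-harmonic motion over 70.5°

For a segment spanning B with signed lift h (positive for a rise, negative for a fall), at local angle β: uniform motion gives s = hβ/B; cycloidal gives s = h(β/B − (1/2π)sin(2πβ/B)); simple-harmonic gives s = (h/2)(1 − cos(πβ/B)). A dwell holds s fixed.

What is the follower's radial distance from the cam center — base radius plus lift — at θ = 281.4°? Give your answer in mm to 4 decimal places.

seg 1 [0°–48.4°] dwell: s stays 0.0000
seg 2 [48.4°–112.8°] uniform, h=30: full span → s += 30 → s = 30.0000
seg 3 [112.8°–215.7°] dwell: s stays 30.0000
seg 4 [215.7°–289.5°] cycloidal, h=16: θ=281.4° here. β=65.7, B=73.8. 16·(0.8902 − sin(2π·0.8902)/(2π)) = 15.8641 → s = 45.8641
radial distance = base radius + s = 46 + 45.8641 = 91.8641

91.8641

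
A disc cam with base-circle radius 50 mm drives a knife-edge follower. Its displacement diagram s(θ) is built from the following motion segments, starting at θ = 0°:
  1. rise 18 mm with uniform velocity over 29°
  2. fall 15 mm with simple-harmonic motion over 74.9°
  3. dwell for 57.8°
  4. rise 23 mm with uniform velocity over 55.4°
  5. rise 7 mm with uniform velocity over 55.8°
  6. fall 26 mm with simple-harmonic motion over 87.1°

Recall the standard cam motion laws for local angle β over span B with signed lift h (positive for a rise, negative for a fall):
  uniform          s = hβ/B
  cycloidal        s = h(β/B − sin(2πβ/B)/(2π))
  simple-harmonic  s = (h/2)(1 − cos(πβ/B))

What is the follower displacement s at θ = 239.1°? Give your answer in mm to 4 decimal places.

seg 1 [0°–29°] uniform, h=18: full span → s += 18 → s = 18.0000
seg 2 [29°–103.9°] simple-harmonic, h=-15: full span → s += -15 → s = 3.0000
seg 3 [103.9°–161.7°] dwell: s stays 3.0000
seg 4 [161.7°–217.1°] uniform, h=23: full span → s += 23 → s = 26.0000
seg 5 [217.1°–272.9°] uniform, h=7: θ=239.1° here. β=22, B=55.8. 7·22/55.8 = 2.7599 → s = 28.7599

28.7599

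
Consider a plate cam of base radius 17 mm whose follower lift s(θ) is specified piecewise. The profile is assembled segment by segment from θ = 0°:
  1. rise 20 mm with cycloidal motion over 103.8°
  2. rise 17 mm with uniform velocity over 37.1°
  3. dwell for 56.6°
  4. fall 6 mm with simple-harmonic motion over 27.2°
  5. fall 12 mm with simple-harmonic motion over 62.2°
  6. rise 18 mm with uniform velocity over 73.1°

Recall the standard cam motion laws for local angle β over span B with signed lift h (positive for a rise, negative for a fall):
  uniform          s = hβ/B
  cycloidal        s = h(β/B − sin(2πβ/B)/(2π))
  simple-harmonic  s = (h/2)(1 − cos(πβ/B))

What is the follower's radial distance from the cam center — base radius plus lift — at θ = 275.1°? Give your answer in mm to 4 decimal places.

seg 1 [0°–103.8°] cycloidal, h=20: full span → s += 20 → s = 20.0000
seg 2 [103.8°–140.9°] uniform, h=17: full span → s += 17 → s = 37.0000
seg 3 [140.9°–197.5°] dwell: s stays 37.0000
seg 4 [197.5°–224.7°] simple-harmonic, h=-6: full span → s += -6 → s = 31.0000
seg 5 [224.7°–286.9°] simple-harmonic, h=-12: θ=275.1° here. β=50.4, B=62.2. -12/2·(1 − cos(π·0.8103)) = -10.9655 → s = 20.0345
radial distance = base radius + s = 17 + 20.0345 = 37.0345

37.0345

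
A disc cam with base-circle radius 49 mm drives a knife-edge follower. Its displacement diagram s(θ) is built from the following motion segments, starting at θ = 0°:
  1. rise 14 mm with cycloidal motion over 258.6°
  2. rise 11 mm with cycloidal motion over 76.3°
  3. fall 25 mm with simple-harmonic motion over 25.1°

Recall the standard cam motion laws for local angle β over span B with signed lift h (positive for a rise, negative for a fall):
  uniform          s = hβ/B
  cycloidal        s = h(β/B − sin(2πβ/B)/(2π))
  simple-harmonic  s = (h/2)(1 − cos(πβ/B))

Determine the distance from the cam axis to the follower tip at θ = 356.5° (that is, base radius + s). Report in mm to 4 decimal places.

seg 1 [0°–258.6°] cycloidal, h=14: full span → s += 14 → s = 14.0000
seg 2 [258.6°–334.9°] cycloidal, h=11: full span → s += 11 → s = 25.0000
seg 3 [334.9°–360°] simple-harmonic, h=-25: θ=356.5° here. β=21.6, B=25.1. -25/2·(1 − cos(π·0.8606)) = -23.8196 → s = 1.1804
radial distance = base radius + s = 49 + 1.1804 = 50.1804

50.1804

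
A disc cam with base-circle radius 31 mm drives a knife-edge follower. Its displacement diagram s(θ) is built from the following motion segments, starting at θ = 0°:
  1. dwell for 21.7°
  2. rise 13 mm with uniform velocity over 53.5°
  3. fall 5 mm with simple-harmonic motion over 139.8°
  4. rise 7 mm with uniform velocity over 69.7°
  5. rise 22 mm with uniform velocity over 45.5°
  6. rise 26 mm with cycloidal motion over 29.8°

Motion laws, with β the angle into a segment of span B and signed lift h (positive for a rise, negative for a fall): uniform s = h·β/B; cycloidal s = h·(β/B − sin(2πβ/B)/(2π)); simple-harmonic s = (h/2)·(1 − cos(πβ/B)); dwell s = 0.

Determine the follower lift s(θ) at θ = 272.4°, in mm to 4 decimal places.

seg 1 [0°–21.7°] dwell: s stays 0.0000
seg 2 [21.7°–75.2°] uniform, h=13: full span → s += 13 → s = 13.0000
seg 3 [75.2°–215°] simple-harmonic, h=-5: full span → s += -5 → s = 8.0000
seg 4 [215°–284.7°] uniform, h=7: θ=272.4° here. β=57.4, B=69.7. 7·57.4/69.7 = 5.7647 → s = 13.7647

13.7647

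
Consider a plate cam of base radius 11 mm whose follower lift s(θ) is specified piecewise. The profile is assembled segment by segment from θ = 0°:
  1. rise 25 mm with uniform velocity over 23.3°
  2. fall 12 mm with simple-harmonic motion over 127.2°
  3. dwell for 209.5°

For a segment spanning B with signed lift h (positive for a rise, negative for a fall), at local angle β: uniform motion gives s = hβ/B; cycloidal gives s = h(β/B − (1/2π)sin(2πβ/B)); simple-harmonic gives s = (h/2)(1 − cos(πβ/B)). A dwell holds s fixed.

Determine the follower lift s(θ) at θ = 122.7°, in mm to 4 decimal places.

seg 1 [0°–23.3°] uniform, h=25: full span → s += 25 → s = 25.0000
seg 2 [23.3°–150.5°] simple-harmonic, h=-12: θ=122.7° here. β=99.4, B=127.2. -12/2·(1 − cos(π·0.7814)) = -10.6404 → s = 14.3596

14.3596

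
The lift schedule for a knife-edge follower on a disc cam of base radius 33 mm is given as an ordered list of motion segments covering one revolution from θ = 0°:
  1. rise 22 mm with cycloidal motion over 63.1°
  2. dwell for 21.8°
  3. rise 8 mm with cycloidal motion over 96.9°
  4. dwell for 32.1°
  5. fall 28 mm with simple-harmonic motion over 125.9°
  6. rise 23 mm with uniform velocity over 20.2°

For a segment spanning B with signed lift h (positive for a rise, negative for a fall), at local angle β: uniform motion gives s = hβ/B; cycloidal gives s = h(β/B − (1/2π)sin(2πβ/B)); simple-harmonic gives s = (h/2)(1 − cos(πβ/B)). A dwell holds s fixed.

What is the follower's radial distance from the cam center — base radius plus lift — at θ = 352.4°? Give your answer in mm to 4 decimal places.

seg 1 [0°–63.1°] cycloidal, h=22: full span → s += 22 → s = 22.0000
seg 2 [63.1°–84.9°] dwell: s stays 22.0000
seg 3 [84.9°–181.8°] cycloidal, h=8: full span → s += 8 → s = 30.0000
seg 4 [181.8°–213.9°] dwell: s stays 30.0000
seg 5 [213.9°–339.8°] simple-harmonic, h=-28: full span → s += -28 → s = 2.0000
seg 6 [339.8°–360°] uniform, h=23: θ=352.4° here. β=12.6, B=20.2. 23·12.6/20.2 = 14.3465 → s = 16.3465
radial distance = base radius + s = 33 + 16.3465 = 49.3465

49.3465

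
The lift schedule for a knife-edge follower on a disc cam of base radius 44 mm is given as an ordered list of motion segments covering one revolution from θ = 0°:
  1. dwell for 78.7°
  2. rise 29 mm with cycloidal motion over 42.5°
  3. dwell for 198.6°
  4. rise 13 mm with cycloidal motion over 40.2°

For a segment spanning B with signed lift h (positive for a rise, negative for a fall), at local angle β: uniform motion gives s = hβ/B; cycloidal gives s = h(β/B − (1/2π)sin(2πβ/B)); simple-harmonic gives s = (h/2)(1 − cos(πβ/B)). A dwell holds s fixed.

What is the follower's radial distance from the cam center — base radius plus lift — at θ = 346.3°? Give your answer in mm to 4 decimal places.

seg 1 [0°–78.7°] dwell: s stays 0.0000
seg 2 [78.7°–121.2°] cycloidal, h=29: full span → s += 29 → s = 29.0000
seg 3 [121.2°–319.8°] dwell: s stays 29.0000
seg 4 [319.8°–360°] cycloidal, h=13: θ=346.3° here. β=26.5, B=40.2. 13·(0.6592 − sin(2π·0.6592)/(2π)) = 10.3110 → s = 39.3110
radial distance = base radius + s = 44 + 39.3110 = 83.3110

83.3110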